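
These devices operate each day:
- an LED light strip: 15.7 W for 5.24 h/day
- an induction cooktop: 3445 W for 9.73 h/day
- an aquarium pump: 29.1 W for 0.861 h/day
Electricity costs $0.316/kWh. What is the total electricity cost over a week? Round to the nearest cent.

$74.38

LED light strip: 15.7 W × 5.24 h × 7 d = 576 Wh = 0.5759 kWh
induction cooktop: 3445 W × 9.73 h × 7 d = 234,639 Wh = 234.6 kWh
aquarium pump: 29.1 W × 0.861 h × 7 d = 175 Wh = 0.1754 kWh
Total energy = 0.5759 + 234.6 + 0.1754 = 235.4 kWh
Cost = 235.4 kWh × $0.316 = $74.38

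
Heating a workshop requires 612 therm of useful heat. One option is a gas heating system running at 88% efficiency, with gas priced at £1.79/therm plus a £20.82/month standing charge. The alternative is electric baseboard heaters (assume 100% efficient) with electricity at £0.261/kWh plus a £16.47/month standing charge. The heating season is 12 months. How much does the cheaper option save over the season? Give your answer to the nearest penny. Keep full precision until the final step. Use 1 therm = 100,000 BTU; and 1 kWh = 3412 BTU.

Heat load = 612 therm × 100,000 = 61,200,000 BTU
Gas: input = 61,200,000 / 0.88 = 69,545,455 BTU = 695.5 therm → 695.5 × £1.79 = £1,244.86; + 12 × £20.82 standing = £1,494.70
Electric: 61,200,000 BTU / 3412 = 17,940 kWh → × £0.261 = £4,681.48; + 12 × £16.47 standing = £4,879.12
Difference = |£1,494.70 − £4,879.12| = £3,384.41

£3384.41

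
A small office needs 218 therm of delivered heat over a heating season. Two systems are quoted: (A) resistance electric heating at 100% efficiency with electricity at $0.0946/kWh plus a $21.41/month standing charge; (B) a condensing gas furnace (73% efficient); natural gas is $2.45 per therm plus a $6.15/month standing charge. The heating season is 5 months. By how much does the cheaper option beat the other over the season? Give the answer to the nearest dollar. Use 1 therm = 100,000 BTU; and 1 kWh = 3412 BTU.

$51

Heat load = 218 therm × 100,000 = 21,800,000 BTU
Gas: input = 21,800,000 / 0.73 = 29,863,014 BTU = 298.6 therm → 298.6 × $2.45 = $731.64; + 5 × $6.15 standing = $762.39
Electric: 21,800,000 BTU / 3412 = 6,389 kWh → × $0.0946 = $604.42; + 5 × $21.41 standing = $711.47
Difference = |$762.39 − $711.47| = $50.92 ≈ $51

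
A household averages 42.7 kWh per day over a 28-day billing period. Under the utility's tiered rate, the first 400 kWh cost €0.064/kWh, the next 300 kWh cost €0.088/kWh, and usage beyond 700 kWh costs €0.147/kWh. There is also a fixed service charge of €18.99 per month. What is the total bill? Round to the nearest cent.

€143.84

Usage = 42.7 kWh/day × 28 days = 1195.6 kWh
First 400 kWh × €0.064 = €25.60
Next 300 kWh × €0.088 = €26.40
Remaining 495.6 kWh × €0.147 = €72.85
Energy charge = €124.85; + service €18.99 = €143.84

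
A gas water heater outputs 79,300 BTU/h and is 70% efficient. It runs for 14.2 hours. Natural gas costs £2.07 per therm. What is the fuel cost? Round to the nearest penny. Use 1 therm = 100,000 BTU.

£33.30

Heat delivered = 79,300 BTU/h × 14.2 h = 1,126,060 BTU
Gas input = 1,126,060 / 0.70 = 1,608,657 BTU
= 1,608,657 / 100,000 = 16.09 therm
Cost = 16.09 × £2.07/therm = £33.30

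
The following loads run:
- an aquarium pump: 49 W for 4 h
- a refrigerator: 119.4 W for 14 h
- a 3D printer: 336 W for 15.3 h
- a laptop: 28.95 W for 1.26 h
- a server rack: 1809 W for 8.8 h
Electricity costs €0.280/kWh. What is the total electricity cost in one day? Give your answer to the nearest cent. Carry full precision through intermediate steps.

€6.43

aquarium pump: 49 W × 4 h = 196 Wh = 0.196 kWh
refrigerator: 119.4 W × 14 h = 1,672 Wh = 1.672 kWh
3D printer: 336 W × 15.3 h = 5,141 Wh = 5.141 kWh
laptop: 28.95 W × 1.26 h = 36 Wh = 0.03648 kWh
server rack: 1809 W × 8.8 h = 15,919 Wh = 15.92 kWh
Total energy = 0.196 + 1.672 + 5.141 + 0.03648 + 15.92 = 22.96 kWh
Cost = 22.96 kWh × €0.280 = €6.43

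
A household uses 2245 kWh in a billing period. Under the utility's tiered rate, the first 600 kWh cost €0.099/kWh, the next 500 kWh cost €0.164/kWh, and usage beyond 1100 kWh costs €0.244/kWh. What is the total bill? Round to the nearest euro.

First 600 kWh × €0.099 = €59.40
Next 500 kWh × €0.164 = €82.00
Remaining 1145 kWh × €0.244 = €279.38
Total = €420.78 ≈ €421

€421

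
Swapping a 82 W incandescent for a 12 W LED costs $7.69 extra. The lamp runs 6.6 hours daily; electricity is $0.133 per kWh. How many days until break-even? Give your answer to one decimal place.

Power saved = 82 − 12 = 70 W
Daily energy saved = 70 W × 6.6 h = 462 Wh = 0.462 kWh
Daily savings = 0.462 × $0.133 = $0.0614
Payback = $7.69 / $0.0614 per day = 125.2 days

125.2 days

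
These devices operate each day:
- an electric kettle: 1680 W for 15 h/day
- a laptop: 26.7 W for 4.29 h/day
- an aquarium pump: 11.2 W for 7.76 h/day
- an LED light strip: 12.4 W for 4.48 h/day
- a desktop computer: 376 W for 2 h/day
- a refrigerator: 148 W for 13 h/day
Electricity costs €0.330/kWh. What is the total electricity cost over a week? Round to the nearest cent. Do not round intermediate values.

€64.99

electric kettle: 1680 W × 15 h × 7 d = 176,400 Wh = 176.4 kWh
laptop: 26.7 W × 4.29 h × 7 d = 802 Wh = 0.8018 kWh
aquarium pump: 11.2 W × 7.76 h × 7 d = 608 Wh = 0.6084 kWh
LED light strip: 12.4 W × 4.48 h × 7 d = 389 Wh = 0.3889 kWh
desktop computer: 376 W × 2 h × 7 d = 5,264 Wh = 5.264 kWh
refrigerator: 148 W × 13 h × 7 d = 13,468 Wh = 13.47 kWh
Total energy = 176.4 + 0.8018 + 0.6084 + 0.3889 + 5.264 + 13.47 = 196.9 kWh
Cost = 196.9 kWh × €0.330 = €64.99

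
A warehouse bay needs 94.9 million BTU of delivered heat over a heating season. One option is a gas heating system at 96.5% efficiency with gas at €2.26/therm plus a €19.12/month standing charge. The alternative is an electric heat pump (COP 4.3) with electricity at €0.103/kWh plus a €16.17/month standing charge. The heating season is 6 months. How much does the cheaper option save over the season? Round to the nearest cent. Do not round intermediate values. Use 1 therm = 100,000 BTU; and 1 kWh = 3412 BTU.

€1574.00

Heat load = 94.9 × 10⁶ BTU = 94,900,000 BTU
Gas: input = 94,900,000 / 0.965 = 98,341,969 BTU = 983.4 therm → 983.4 × €2.26 = €2,222.53; + 6 × €19.12 standing = €2,337.25
Heat pump: 94,900,000 BTU / 3412 = 27,810 kWh heat; / 4.3 = 6,468 kWh in → × €0.103 = €666.23; + 6 × €16.17 standing = €763.25
Difference = |€2,337.25 − €763.25| = €1,574.00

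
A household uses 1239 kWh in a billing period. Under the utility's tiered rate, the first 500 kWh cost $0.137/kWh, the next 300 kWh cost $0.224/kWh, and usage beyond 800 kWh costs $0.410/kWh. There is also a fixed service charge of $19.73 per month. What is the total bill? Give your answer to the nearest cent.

First 500 kWh × $0.137 = $68.50
Next 300 kWh × $0.224 = $67.20
Remaining 439 kWh × $0.410 = $179.99
Energy charge = $315.69; + service $19.73 = $335.42

$335.42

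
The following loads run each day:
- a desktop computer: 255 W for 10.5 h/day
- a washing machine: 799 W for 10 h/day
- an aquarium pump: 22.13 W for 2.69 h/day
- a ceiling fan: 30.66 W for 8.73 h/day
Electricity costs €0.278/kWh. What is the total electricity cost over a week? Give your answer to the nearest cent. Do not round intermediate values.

desktop computer: 255 W × 10.5 h × 7 d = 18,742 Wh = 18.74 kWh
washing machine: 799 W × 10 h × 7 d = 55,930 Wh = 55.93 kWh
aquarium pump: 22.13 W × 2.69 h × 7 d = 417 Wh = 0.4167 kWh
ceiling fan: 30.66 W × 8.73 h × 7 d = 1,874 Wh = 1.874 kWh
Total energy = 18.74 + 55.93 + 0.4167 + 1.874 = 76.96 kWh
Cost = 76.96 kWh × €0.278 = €21.40

€21.40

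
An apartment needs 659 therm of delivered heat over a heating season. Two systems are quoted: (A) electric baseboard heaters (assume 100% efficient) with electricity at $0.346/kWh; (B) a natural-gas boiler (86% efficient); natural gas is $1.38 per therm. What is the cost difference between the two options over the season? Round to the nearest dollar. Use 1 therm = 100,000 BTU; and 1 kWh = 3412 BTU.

$5625

Heat load = 659 therm × 100,000 = 65,900,000 BTU
Gas: input = 65,900,000 / 0.86 = 76,627,907 BTU = 766.3 therm → 766.3 × $1.38 = $1,057.47
Electric: 65,900,000 BTU / 3412 = 19,310 kWh → × $0.346 = $6,682.71
Difference = |$1,057.47 − $6,682.71| = $5,625.24 ≈ $5625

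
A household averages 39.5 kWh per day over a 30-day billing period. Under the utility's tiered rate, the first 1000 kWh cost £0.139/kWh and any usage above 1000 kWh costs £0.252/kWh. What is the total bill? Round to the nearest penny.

£185.62

Usage = 39.5 kWh/day × 30 days = 1185 kWh
First 1000 kWh × £0.139 = £139.00
Remaining 185 kWh × £0.252 = £46.62
Total = £185.62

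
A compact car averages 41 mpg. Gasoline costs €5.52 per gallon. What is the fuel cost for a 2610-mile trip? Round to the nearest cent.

Fuel = 2610 mi / 41 mpg = 63.66 gal
Cost = 63.66 gal × €5.52/gal = €351.40

€351.40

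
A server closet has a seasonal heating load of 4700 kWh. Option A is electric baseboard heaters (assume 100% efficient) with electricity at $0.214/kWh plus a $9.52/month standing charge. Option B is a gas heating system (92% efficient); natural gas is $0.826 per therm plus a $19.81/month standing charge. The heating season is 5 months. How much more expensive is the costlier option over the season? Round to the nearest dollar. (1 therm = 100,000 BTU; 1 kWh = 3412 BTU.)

$810

Heat load = 4700 kWh × 3412 = 16,036,400 BTU
Gas: input = 16,036,400 / 0.92 = 17,430,870 BTU = 174.3 therm → 174.3 × $0.826 = $143.98; + 5 × $19.81 standing = $243.03
Electric: 16,036,400 BTU / 3412 = 4,700 kWh → × $0.214 = $1,005.80; + 5 × $9.52 standing = $1,053.40
Difference = |$243.03 − $1,053.40| = $810.37 ≈ $810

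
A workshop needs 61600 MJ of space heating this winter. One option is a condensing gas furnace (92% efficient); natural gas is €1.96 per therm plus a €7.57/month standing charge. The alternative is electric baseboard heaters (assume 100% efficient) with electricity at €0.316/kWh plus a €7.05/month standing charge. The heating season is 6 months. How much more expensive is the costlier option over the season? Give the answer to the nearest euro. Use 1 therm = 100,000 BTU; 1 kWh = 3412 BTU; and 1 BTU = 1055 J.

€4161

Heat load = 61600 MJ = 61,600,000,000 J / 1055 = 58,388,626 BTU
Gas: input = 58,388,626 / 0.92 = 63,465,897 BTU = 634.7 therm → 634.7 × €1.96 = €1,243.93; + 6 × €7.57 standing = €1,289.35
Electric: 58,388,626 BTU / 3412 = 17,110 kWh → × €0.316 = €5,407.62; + 6 × €7.05 standing = €5,449.92
Difference = |€1,289.35 − €5,449.92| = €4,160.57 ≈ €4161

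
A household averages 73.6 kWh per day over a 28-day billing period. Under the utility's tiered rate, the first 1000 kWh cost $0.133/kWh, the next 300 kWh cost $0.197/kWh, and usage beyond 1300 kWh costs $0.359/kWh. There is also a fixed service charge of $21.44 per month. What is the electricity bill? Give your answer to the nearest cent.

$486.67

Usage = 73.6 kWh/day × 28 days = 2060.8 kWh
First 1000 kWh × $0.133 = $133.00
Next 300 kWh × $0.197 = $59.10
Remaining 760.8 kWh × $0.359 = $273.13
Energy charge = $465.23; + service $21.44 = $486.67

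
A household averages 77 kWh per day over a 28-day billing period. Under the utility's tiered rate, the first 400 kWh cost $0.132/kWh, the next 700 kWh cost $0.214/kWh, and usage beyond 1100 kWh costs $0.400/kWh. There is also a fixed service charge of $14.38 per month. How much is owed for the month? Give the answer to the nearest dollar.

Usage = 77 kWh/day × 28 days = 2156 kWh
First 400 kWh × $0.132 = $52.80
Next 700 kWh × $0.214 = $149.80
Remaining 1056 kWh × $0.400 = $422.40
Energy charge = $625.00; + service $14.38 = $639.38 ≈ $639

$639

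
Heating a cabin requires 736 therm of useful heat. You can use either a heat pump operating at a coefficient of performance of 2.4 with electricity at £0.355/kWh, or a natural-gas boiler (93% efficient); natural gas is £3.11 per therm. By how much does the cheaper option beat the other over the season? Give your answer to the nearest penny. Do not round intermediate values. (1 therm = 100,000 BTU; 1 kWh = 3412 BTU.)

Heat load = 736 therm × 100,000 = 73,600,000 BTU
Gas: input = 73,600,000 / 0.93 = 79,139,785 BTU = 791.4 therm → 791.4 × £3.11 = £2,461.25
Heat pump: 73,600,000 BTU / 3412 = 21,570 kWh heat; / 2.4 = 8,988 kWh in → × £0.355 = £3,190.70
Difference = |£2,461.25 − £3,190.70| = £729.45

£729.45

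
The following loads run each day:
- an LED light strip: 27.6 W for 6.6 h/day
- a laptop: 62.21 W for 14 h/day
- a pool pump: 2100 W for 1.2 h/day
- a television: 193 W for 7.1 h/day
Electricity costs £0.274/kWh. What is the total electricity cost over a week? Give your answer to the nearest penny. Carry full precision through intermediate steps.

£9.48

LED light strip: 27.6 W × 6.6 h × 7 d = 1,275 Wh = 1.275 kWh
laptop: 62.21 W × 14 h × 7 d = 6,097 Wh = 6.097 kWh
pool pump: 2100 W × 1.2 h × 7 d = 17,640 Wh = 17.64 kWh
television: 193 W × 7.1 h × 7 d = 9,592 Wh = 9.592 kWh
Total energy = 1.275 + 6.097 + 17.64 + 9.592 = 34.6 kWh
Cost = 34.6 kWh × £0.274 = £9.48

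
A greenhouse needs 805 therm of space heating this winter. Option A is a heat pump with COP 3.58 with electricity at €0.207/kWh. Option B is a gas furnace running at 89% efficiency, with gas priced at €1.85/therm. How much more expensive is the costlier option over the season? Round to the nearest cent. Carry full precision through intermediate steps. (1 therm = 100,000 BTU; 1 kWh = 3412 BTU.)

€309.13

Heat load = 805 therm × 100,000 = 80,500,000 BTU
Gas: input = 80,500,000 / 0.89 = 90,449,438 BTU = 904.5 therm → 904.5 × €1.85 = €1,673.31
Heat pump: 80,500,000 BTU / 3412 = 23,590 kWh heat; / 3.58 = 6,590 kWh in → × €0.207 = €1,364.19
Difference = |€1,673.31 − €1,364.19| = €309.13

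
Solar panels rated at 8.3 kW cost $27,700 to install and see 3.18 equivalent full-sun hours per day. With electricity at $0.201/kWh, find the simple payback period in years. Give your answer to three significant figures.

Daily generation = 8.3 kW × 3.18 h = 26.39 kWh
Annual generation = 26.39 × 365 = 9633.8 kWh
Annual savings = 9633.8 × $0.201 = $1,936.40
Payback = $27,700 / $1,936.40 = 14.3 years

14.3 years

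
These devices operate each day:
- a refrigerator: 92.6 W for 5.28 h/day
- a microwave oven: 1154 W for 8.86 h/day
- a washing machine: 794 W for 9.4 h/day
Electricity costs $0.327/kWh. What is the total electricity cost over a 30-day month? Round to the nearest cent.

$178.32

refrigerator: 92.6 W × 5.28 h × 30 d = 14,668 Wh = 14.67 kWh
microwave oven: 1154 W × 8.86 h × 30 d = 306,733 Wh = 306.7 kWh
washing machine: 794 W × 9.4 h × 30 d = 223,908 Wh = 223.9 kWh
Total energy = 14.67 + 306.7 + 223.9 = 545.3 kWh
Cost = 545.3 kWh × $0.327 = $178.32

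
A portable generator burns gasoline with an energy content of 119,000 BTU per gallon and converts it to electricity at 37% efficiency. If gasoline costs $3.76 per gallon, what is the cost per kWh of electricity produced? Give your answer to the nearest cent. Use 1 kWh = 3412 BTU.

$0.29

Electrical output per gallon = 119,000 BTU × 0.37 / 3412 BTU/kWh = 12.9 kWh
Cost per kWh = $3.76 / 12.9 kWh = $0.291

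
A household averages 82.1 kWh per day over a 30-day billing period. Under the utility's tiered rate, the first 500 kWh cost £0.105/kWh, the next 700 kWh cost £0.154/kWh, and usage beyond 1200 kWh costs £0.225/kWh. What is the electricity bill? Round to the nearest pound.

Usage = 82.1 kWh/day × 30 days = 2463 kWh
First 500 kWh × £0.105 = £52.50
Next 700 kWh × £0.154 = £107.80
Remaining 1263 kWh × £0.225 = £284.18
Total = £444.48 ≈ £444

£444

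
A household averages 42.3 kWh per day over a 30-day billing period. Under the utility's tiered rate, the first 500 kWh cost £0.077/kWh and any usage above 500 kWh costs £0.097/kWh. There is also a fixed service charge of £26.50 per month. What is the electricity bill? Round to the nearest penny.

£139.59

Usage = 42.3 kWh/day × 30 days = 1269 kWh
First 500 kWh × £0.077 = £38.50
Remaining 769 kWh × £0.097 = £74.59
Energy charge = £113.09; + service £26.50 = £139.59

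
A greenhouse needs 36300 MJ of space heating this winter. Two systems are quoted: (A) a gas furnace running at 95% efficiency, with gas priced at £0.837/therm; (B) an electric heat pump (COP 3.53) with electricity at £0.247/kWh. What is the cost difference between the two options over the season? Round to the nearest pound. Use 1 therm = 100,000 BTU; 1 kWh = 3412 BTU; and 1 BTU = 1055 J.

Heat load = 36300 MJ = 36,300,000,000 J / 1055 = 34,407,583 BTU
Gas: input = 34,407,583 / 0.95 = 36,218,508 BTU = 362.2 therm → 362.2 × £0.837 = £303.15
Heat pump: 34,407,583 BTU / 3412 = 10,080 kWh heat; / 3.53 = 2,857 kWh in → × £0.247 = £705.61
Difference = |£303.15 − £705.61| = £402.47 ≈ £402

£402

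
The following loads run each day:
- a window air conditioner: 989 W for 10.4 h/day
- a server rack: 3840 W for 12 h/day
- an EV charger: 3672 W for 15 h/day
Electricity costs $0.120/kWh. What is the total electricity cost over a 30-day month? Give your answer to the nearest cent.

$401.20

window air conditioner: 989 W × 10.4 h × 30 d = 308,568 Wh = 308.6 kWh
server rack: 3840 W × 12 h × 30 d = 1,382,400 Wh = 1,382 kWh
EV charger: 3672 W × 15 h × 30 d = 1,652,400 Wh = 1,652 kWh
Total energy = 308.6 + 1,382 + 1,652 = 3,343 kWh
Cost = 3,343 kWh × $0.120 = $401.20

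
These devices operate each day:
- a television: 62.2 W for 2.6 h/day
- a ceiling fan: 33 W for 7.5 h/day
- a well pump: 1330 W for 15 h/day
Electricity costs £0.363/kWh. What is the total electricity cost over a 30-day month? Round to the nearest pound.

£222

television: 62.2 W × 2.6 h × 30 d = 4,852 Wh = 4.852 kWh
ceiling fan: 33 W × 7.5 h × 30 d = 7,425 Wh = 7.425 kWh
well pump: 1330 W × 15 h × 30 d = 598,500 Wh = 598.5 kWh
Total energy = 4.852 + 7.425 + 598.5 = 610.8 kWh
Cost = 610.8 kWh × £0.363 = £221.71 ≈ £222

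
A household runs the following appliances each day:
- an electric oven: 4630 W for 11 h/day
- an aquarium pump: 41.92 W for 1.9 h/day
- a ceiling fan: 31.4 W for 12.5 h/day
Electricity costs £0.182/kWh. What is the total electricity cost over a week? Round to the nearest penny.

electric oven: 4630 W × 11 h × 7 d = 356,510 Wh = 356.5 kWh
aquarium pump: 41.92 W × 1.9 h × 7 d = 558 Wh = 0.5575 kWh
ceiling fan: 31.4 W × 12.5 h × 7 d = 2,748 Wh = 2.748 kWh
Total energy = 356.5 + 0.5575 + 2.748 = 359.8 kWh
Cost = 359.8 kWh × £0.182 = £65.49

£65.49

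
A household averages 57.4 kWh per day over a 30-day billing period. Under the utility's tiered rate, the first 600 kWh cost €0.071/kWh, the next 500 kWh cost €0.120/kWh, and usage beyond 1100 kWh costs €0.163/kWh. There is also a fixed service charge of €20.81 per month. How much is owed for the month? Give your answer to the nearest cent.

€224.80

Usage = 57.4 kWh/day × 30 days = 1722 kWh
First 600 kWh × €0.071 = €42.60
Next 500 kWh × €0.120 = €60.00
Remaining 622 kWh × €0.163 = €101.39
Energy charge = €203.99; + service €20.81 = €224.80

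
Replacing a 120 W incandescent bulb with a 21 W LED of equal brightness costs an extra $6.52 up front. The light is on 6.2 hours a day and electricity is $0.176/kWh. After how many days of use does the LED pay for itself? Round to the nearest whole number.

60 days

Power saved = 120 − 21 = 99 W
Daily energy saved = 99 W × 6.2 h = 613.8 Wh = 0.6138 kWh
Daily savings = 0.6138 × $0.176 = $0.1080
Payback = $6.52 / $0.1080 per day = 60.35 days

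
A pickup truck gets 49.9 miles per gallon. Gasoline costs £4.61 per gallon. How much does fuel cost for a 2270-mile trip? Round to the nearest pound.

£210

Fuel = 2270 mi / 49.9 mpg = 45.49 gal
Cost = 45.49 gal × £4.61/gal = £209.71 ≈ £210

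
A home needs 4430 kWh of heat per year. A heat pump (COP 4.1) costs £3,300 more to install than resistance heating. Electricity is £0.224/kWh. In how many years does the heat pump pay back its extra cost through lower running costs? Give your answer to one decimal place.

Resistance: 4430 kWh × £0.224 = £992.32/yr
Heat pump: 4430 / 4.1 = 1080 kWh in → × £0.224 = £242.03/yr
Annual savings = £750.29
Payback = £3,300 / £750.29 = 4.4 years

4.4 years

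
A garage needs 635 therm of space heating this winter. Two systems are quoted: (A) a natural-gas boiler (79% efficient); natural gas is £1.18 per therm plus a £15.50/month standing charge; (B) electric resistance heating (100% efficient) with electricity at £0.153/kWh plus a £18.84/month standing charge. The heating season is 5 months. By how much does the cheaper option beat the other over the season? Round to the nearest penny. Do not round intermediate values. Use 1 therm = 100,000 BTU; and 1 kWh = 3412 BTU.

Heat load = 635 therm × 100,000 = 63,500,000 BTU
Gas: input = 63,500,000 / 0.79 = 80,379,747 BTU = 803.8 therm → 803.8 × £1.18 = £948.48; + 5 × £15.50 standing = £1,025.98
Electric: 63,500,000 BTU / 3412 = 18,610 kWh → × £0.153 = £2,847.45; + 5 × £18.84 standing = £2,941.65
Difference = |£1,025.98 − £2,941.65| = £1,915.67

£1915.67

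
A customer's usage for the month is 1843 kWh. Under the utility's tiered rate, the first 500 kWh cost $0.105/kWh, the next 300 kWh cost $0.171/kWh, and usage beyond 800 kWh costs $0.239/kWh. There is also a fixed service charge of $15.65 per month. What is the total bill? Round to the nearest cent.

First 500 kWh × $0.105 = $52.50
Next 300 kWh × $0.171 = $51.30
Remaining 1043 kWh × $0.239 = $249.28
Energy charge = $353.08; + service $15.65 = $368.73

$368.73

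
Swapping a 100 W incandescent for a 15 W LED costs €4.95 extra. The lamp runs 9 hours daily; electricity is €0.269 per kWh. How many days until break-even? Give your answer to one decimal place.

Power saved = 100 − 15 = 85 W
Daily energy saved = 85 W × 9 h = 765 Wh = 0.765 kWh
Daily savings = 0.765 × €0.269 = €0.2058
Payback = €4.95 / €0.2058 per day = 24.05 days

24.1 days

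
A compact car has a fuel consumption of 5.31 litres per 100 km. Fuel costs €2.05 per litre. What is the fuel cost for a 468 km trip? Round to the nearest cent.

€50.94

Fuel = 5.31 L/100 km × 468 km / 100 = 24.85 L
Cost = 24.85 L × €2.05/L = €50.94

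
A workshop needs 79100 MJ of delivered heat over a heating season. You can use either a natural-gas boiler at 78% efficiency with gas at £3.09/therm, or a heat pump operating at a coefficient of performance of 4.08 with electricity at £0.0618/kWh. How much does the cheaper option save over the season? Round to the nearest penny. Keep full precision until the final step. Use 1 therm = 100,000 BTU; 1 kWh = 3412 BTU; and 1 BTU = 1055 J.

Heat load = 79100 MJ = 79,100,000,000 J / 1055 = 74,976,303 BTU
Gas: input = 74,976,303 / 0.78 = 96,123,466 BTU = 961.2 therm → 961.2 × £3.09 = £2,970.22
Heat pump: 74,976,303 BTU / 3412 = 21,970 kWh heat; / 4.08 = 5,386 kWh in → × £0.0618 = £332.85
Difference = |£2,970.22 − £332.85| = £2,637.37

£2637.37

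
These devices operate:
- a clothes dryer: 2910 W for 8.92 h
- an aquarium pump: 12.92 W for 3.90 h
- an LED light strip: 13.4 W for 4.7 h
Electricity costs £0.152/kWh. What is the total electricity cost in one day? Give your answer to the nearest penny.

clothes dryer: 2910 W × 8.92 h = 25,957 Wh = 25.96 kWh
aquarium pump: 12.92 W × 3.90 h = 50 Wh = 0.05039 kWh
LED light strip: 13.4 W × 4.7 h = 63 Wh = 0.06298 kWh
Total energy = 25.96 + 0.05039 + 0.06298 = 26.07 kWh
Cost = 26.07 kWh × £0.152 = £3.96

£3.96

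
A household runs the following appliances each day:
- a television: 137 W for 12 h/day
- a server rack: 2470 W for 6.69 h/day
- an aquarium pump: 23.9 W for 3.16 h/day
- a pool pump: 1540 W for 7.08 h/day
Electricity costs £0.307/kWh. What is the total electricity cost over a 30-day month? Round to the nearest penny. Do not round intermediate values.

television: 137 W × 12 h × 30 d = 49,320 Wh = 49.32 kWh
server rack: 2470 W × 6.69 h × 30 d = 495,729 Wh = 495.7 kWh
aquarium pump: 23.9 W × 3.16 h × 30 d = 2,266 Wh = 2.266 kWh
pool pump: 1540 W × 7.08 h × 30 d = 327,096 Wh = 327.1 kWh
Total energy = 49.32 + 495.7 + 2.266 + 327.1 = 874.4 kWh
Cost = 874.4 kWh × £0.307 = £268.44

£268.44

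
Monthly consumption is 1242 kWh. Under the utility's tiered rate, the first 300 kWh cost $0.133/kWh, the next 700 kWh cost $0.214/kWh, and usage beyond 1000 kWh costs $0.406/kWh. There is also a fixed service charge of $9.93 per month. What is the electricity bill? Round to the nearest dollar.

First 300 kWh × $0.133 = $39.90
Next 700 kWh × $0.214 = $149.80
Remaining 242 kWh × $0.406 = $98.25
Energy charge = $287.95; + service $9.93 = $297.88 ≈ $298

$298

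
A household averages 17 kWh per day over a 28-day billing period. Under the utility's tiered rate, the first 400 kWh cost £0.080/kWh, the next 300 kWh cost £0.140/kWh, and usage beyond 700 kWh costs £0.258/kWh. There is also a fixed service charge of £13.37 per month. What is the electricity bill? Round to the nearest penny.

£56.01

Usage = 17 kWh/day × 28 days = 476 kWh
First 400 kWh × £0.080 = £32.00
Next 76 kWh × £0.140 = £10.64
Remaining tier: 0 kWh (not reached)
Energy charge = £42.64; + service £13.37 = £56.01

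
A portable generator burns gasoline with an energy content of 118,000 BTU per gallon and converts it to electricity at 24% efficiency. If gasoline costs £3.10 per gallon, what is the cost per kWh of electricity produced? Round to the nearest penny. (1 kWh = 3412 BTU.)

Electrical output per gallon = 118,000 BTU × 0.24 / 3412 BTU/kWh = 8.3 kWh
Cost per kWh = £3.10 / 8.3 kWh = £0.373

£0.37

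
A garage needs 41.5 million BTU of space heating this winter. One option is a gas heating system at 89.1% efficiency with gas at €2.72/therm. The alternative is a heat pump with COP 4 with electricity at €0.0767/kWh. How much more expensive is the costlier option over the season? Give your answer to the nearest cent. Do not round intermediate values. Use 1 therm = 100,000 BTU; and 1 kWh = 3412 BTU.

Heat load = 41.5 × 10⁶ BTU = 41,500,000 BTU
Gas: input = 41,500,000 / 0.891 = 46,576,880 BTU = 465.8 therm → 465.8 × €2.72 = €1,266.89
Heat pump: 41,500,000 BTU / 3412 = 12,160 kWh heat; / 4 = 3,041 kWh in → × €0.0767 = €233.22
Difference = |€1,266.89 − €233.22| = €1,033.67

€1033.67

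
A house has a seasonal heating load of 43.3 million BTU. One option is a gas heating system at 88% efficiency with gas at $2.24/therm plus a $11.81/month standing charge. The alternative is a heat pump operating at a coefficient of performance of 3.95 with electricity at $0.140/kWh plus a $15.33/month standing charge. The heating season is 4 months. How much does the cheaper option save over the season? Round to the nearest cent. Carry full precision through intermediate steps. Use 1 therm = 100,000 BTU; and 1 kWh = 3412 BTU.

$638.31

Heat load = 43.3 × 10⁶ BTU = 43,300,000 BTU
Gas: input = 43,300,000 / 0.88 = 49,204,545 BTU = 492 therm → 492 × $2.24 = $1,102.18; + 4 × $11.81 standing = $1,149.42
Heat pump: 43,300,000 BTU / 3412 = 12,690 kWh heat; / 3.95 = 3,213 kWh in → × $0.140 = $449.79; + 4 × $15.33 standing = $511.11
Difference = |$1,149.42 − $511.11| = $638.31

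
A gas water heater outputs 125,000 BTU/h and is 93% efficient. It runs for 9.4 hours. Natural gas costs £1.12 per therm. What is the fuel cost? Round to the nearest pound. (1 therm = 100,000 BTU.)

£14

Heat delivered = 125,000 BTU/h × 9.4 h = 1,175,000 BTU
Gas input = 1,175,000 / 0.93 = 1,263,441 BTU
= 1,263,441 / 100,000 = 12.63 therm
Cost = 12.63 × £1.12/therm = £14.15 ≈ £14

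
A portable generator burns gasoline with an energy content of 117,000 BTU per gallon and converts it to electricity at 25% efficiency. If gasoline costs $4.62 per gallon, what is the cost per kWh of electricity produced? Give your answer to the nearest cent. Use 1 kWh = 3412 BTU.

$0.54

Electrical output per gallon = 117,000 BTU × 0.25 / 3412 BTU/kWh = 8.573 kWh
Cost per kWh = $4.62 / 8.573 kWh = $0.539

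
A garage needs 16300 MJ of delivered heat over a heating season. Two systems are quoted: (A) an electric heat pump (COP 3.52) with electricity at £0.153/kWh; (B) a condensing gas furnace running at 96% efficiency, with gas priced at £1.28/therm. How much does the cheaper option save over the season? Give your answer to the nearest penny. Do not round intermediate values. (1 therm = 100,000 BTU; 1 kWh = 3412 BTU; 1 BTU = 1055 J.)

Heat load = 16300 MJ = 16,300,000,000 J / 1055 = 15,450,237 BTU
Gas: input = 15,450,237 / 0.96 = 16,093,997 BTU = 160.9 therm → 160.9 × £1.28 = £206.00
Heat pump: 15,450,237 BTU / 3412 = 4,528 kWh heat; / 3.52 = 1,286 kWh in → × £0.153 = £196.82
Difference = |£206.00 − £196.82| = £9.18

£9.18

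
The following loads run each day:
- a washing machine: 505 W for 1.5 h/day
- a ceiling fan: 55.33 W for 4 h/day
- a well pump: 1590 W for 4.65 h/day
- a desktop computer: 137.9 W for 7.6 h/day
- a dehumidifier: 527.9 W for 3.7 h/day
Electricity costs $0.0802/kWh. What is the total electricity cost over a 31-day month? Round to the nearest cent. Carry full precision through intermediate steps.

washing machine: 505 W × 1.5 h × 31 d = 23,482 Wh = 23.48 kWh
ceiling fan: 55.33 W × 4 h × 31 d = 6,861 Wh = 6.861 kWh
well pump: 1590 W × 4.65 h × 31 d = 229,199 Wh = 229.2 kWh
desktop computer: 137.9 W × 7.6 h × 31 d = 32,489 Wh = 32.49 kWh
dehumidifier: 527.9 W × 3.7 h × 31 d = 60,550 Wh = 60.55 kWh
Total energy = 23.48 + 6.861 + 229.2 + 32.49 + 60.55 = 352.6 kWh
Cost = 352.6 kWh × $0.0802 = $28.28

$28.28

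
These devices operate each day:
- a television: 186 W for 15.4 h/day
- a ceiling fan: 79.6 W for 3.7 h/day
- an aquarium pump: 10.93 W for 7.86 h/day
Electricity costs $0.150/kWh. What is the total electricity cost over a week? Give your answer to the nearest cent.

television: 186 W × 15.4 h × 7 d = 20,051 Wh = 20.05 kWh
ceiling fan: 79.6 W × 3.7 h × 7 d = 2,062 Wh = 2.062 kWh
aquarium pump: 10.93 W × 7.86 h × 7 d = 601 Wh = 0.6014 kWh
Total energy = 20.05 + 2.062 + 0.6014 = 22.71 kWh
Cost = 22.71 kWh × $0.150 = $3.41

$3.41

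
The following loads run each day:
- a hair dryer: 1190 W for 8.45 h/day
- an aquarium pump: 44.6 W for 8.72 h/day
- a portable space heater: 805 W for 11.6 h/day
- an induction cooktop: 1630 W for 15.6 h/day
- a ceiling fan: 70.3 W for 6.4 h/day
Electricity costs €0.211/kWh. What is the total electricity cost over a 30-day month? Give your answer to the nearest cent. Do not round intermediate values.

€289.03

hair dryer: 1190 W × 8.45 h × 30 d = 301,665 Wh = 301.7 kWh
aquarium pump: 44.6 W × 8.72 h × 30 d = 11,667 Wh = 11.67 kWh
portable space heater: 805 W × 11.6 h × 30 d = 280,140 Wh = 280.1 kWh
induction cooktop: 1630 W × 15.6 h × 30 d = 762,840 Wh = 762.8 kWh
ceiling fan: 70.3 W × 6.4 h × 30 d = 13,498 Wh = 13.5 kWh
Total energy = 301.7 + 11.67 + 280.1 + 762.8 + 13.5 = 1,370 kWh
Cost = 1,370 kWh × €0.211 = €289.03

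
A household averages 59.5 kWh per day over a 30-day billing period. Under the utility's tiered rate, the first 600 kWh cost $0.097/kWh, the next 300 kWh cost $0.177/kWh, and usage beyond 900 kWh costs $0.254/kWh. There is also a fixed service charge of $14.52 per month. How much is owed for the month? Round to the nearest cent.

$350.61

Usage = 59.5 kWh/day × 30 days = 1785 kWh
First 600 kWh × $0.097 = $58.20
Next 300 kWh × $0.177 = $53.10
Remaining 885 kWh × $0.254 = $224.79
Energy charge = $336.09; + service $14.52 = $350.61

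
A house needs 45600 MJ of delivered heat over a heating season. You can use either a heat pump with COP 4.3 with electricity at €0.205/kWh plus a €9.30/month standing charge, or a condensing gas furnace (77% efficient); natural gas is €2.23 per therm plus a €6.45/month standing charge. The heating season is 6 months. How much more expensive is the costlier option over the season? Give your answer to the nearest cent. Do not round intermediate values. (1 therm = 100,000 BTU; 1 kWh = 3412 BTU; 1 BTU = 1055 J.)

€630.74

Heat load = 45600 MJ = 45,600,000,000 J / 1055 = 43,222,749 BTU
Gas: input = 43,222,749 / 0.77 = 56,133,440 BTU = 561.3 therm → 561.3 × €2.23 = €1,251.78; + 6 × €6.45 standing = €1,290.48
Heat pump: 43,222,749 BTU / 3412 = 12,670 kWh heat; / 4.3 = 2,946 kWh in → × €0.205 = €603.93; + 6 × €9.30 standing = €659.73
Difference = |€1,290.48 − €659.73| = €630.74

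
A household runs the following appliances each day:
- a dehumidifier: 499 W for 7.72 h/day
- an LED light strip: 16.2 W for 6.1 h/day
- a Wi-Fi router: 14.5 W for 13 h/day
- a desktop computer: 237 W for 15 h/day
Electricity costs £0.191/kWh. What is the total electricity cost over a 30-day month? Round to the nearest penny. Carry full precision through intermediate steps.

£44.09

dehumidifier: 499 W × 7.72 h × 30 d = 115,568 Wh = 115.6 kWh
LED light strip: 16.2 W × 6.1 h × 30 d = 2,965 Wh = 2.965 kWh
Wi-Fi router: 14.5 W × 13 h × 30 d = 5,655 Wh = 5.655 kWh
desktop computer: 237 W × 15 h × 30 d = 106,650 Wh = 106.7 kWh
Total energy = 115.6 + 2.965 + 5.655 + 106.7 = 230.8 kWh
Cost = 230.8 kWh × £0.191 = £44.09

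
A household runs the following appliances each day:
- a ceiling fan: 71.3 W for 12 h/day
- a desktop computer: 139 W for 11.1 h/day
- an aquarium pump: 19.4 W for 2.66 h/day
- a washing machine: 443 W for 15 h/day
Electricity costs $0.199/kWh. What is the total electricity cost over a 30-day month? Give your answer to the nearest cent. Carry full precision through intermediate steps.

ceiling fan: 71.3 W × 12 h × 30 d = 25,668 Wh = 25.67 kWh
desktop computer: 139 W × 11.1 h × 30 d = 46,287 Wh = 46.29 kWh
aquarium pump: 19.4 W × 2.66 h × 30 d = 1,548 Wh = 1.548 kWh
washing machine: 443 W × 15 h × 30 d = 199,350 Wh = 199.3 kWh
Total energy = 25.67 + 46.29 + 1.548 + 199.3 = 272.9 kWh
Cost = 272.9 kWh × $0.199 = $54.30

$54.30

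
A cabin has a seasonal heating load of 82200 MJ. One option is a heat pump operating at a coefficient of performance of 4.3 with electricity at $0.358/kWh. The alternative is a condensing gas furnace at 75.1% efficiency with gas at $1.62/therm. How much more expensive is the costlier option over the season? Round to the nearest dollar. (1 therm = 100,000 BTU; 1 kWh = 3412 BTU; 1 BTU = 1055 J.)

Heat load = 82200 MJ = 82,200,000,000 J / 1055 = 77,914,692 BTU
Gas: input = 77,914,692 / 0.751 = 103,747,925 BTU = 1,037 therm → 1,037 × $1.62 = $1,680.72
Heat pump: 77,914,692 BTU / 3412 = 22,840 kWh heat; / 4.3 = 5,311 kWh in → × $0.358 = $1,901.19
Difference = |$1,680.72 − $1,901.19| = $220.47 ≈ $220

$220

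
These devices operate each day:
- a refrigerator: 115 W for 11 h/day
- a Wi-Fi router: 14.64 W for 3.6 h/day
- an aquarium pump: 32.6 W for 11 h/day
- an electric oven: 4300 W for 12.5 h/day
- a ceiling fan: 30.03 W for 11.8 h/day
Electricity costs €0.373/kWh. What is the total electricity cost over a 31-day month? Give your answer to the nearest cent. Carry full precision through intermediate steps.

refrigerator: 115 W × 11 h × 31 d = 39,215 Wh = 39.22 kWh
Wi-Fi router: 14.64 W × 3.6 h × 31 d = 1,634 Wh = 1.634 kWh
aquarium pump: 32.6 W × 11 h × 31 d = 11,117 Wh = 11.12 kWh
electric oven: 4300 W × 12.5 h × 31 d = 1,666,250 Wh = 1,666 kWh
ceiling fan: 30.03 W × 11.8 h × 31 d = 10,985 Wh = 10.98 kWh
Total energy = 39.22 + 1.634 + 11.12 + 1,666 + 10.98 = 1,729 kWh
Cost = 1,729 kWh × €0.373 = €644.99

€644.99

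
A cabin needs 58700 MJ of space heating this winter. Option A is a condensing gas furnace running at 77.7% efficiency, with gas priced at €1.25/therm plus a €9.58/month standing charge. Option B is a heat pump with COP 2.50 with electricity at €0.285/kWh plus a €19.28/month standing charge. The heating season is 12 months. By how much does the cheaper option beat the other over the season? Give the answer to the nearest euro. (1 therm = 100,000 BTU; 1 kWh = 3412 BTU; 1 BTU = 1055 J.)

€1080

Heat load = 58700 MJ = 58,700,000,000 J / 1055 = 55,639,810 BTU
Gas: input = 55,639,810 / 0.777 = 71,608,508 BTU = 716.1 therm → 716.1 × €1.25 = €895.11; + 12 × €9.58 standing = €1,010.07
Heat pump: 55,639,810 BTU / 3412 = 16,310 kWh heat; / 2.50 = 6,523 kWh in → × €0.285 = €1,859.01; + 12 × €19.28 standing = €2,090.37
Difference = |€1,010.07 − €2,090.37| = €1,080.30 ≈ €1080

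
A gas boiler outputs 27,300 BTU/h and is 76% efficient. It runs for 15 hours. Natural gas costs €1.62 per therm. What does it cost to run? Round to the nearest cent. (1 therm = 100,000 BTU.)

Heat delivered = 27,300 BTU/h × 15 h = 409,500 BTU
Gas input = 409,500 / 0.76 = 538,816 BTU
= 538,816 / 100,000 = 5.388 therm
Cost = 5.388 × €1.62/therm = €8.73

€8.73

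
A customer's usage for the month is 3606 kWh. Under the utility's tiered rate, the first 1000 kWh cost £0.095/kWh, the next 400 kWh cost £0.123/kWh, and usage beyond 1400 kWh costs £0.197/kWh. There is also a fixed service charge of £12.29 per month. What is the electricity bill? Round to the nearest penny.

£591.07

First 1000 kWh × £0.095 = £95.00
Next 400 kWh × £0.123 = £49.20
Remaining 2206 kWh × £0.197 = £434.58
Energy charge = £578.78; + service £12.29 = £591.07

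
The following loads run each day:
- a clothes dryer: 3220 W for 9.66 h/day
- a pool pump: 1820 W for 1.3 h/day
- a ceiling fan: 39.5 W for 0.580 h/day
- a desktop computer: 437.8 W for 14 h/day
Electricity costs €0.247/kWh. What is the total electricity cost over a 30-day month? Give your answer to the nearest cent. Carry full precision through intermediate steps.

clothes dryer: 3220 W × 9.66 h × 30 d = 933,156 Wh = 933.2 kWh
pool pump: 1820 W × 1.3 h × 30 d = 70,980 Wh = 70.98 kWh
ceiling fan: 39.5 W × 0.580 h × 30 d = 687 Wh = 0.6873 kWh
desktop computer: 437.8 W × 14 h × 30 d = 183,876 Wh = 183.9 kWh
Total energy = 933.2 + 70.98 + 0.6873 + 183.9 = 1,189 kWh
Cost = 1,189 kWh × €0.247 = €293.61

€293.61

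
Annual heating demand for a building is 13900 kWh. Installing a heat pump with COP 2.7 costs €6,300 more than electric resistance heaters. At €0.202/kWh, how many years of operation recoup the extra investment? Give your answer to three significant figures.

3.56 years

Resistance: 13900 kWh × €0.202 = €2,807.80/yr
Heat pump: 13900 / 2.7 = 5148 kWh in → × €0.202 = €1,039.93/yr
Annual savings = €1,767.87
Payback = €6,300 / €1,767.87 = 3.56 years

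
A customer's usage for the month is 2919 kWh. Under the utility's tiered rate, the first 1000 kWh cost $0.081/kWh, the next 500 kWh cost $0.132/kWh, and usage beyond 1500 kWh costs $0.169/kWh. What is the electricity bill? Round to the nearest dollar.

First 1000 kWh × $0.081 = $81.00
Next 500 kWh × $0.132 = $66.00
Remaining 1419 kWh × $0.169 = $239.81
Total = $386.81 ≈ $387

$387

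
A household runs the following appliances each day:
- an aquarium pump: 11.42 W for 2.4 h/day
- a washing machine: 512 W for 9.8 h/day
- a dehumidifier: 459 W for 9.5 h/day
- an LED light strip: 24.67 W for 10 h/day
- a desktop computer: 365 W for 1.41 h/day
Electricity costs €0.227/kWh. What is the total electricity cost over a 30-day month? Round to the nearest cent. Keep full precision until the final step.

aquarium pump: 11.42 W × 2.4 h × 30 d = 822 Wh = 0.8222 kWh
washing machine: 512 W × 9.8 h × 30 d = 150,528 Wh = 150.5 kWh
dehumidifier: 459 W × 9.5 h × 30 d = 130,815 Wh = 130.8 kWh
LED light strip: 24.67 W × 10 h × 30 d = 7,401 Wh = 7.401 kWh
desktop computer: 365 W × 1.41 h × 30 d = 15,440 Wh = 15.44 kWh
Total energy = 0.8222 + 150.5 + 130.8 + 7.401 + 15.44 = 305 kWh
Cost = 305 kWh × €0.227 = €69.24

€69.24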